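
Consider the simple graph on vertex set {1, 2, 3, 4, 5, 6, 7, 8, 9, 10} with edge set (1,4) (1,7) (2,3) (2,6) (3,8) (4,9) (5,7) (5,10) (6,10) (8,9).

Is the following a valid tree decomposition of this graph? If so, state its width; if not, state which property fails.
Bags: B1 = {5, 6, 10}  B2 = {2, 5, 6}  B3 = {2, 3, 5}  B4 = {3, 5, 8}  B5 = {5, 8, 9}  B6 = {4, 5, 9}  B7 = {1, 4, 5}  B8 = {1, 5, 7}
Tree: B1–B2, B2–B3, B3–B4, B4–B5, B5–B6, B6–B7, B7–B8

Vertex coverage: the bags together contain {1, 2, 3, 4, 5, 6, 7, 8, 9, 10}, the full vertex set. Edge coverage: each edge of G has both endpoints in at least one bag. Running intersection: for every vertex, the bags containing it form a connected subtree. All three properties hold, so this is a valid tree decomposition of width max|bag| − 1 = 2, and hence tw(G) ≤ 2.

Yes; width 2.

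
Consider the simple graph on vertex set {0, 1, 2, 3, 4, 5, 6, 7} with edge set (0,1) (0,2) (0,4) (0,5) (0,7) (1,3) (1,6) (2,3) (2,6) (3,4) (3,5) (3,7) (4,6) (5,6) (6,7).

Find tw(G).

3

A width-3 tree decomposition is:
Bags: B1 = {0, 2, 3, 6}  B2 = {0, 3, 6, 7}  B3 = {0, 3, 5, 6}  B4 = {0, 3, 4, 6}  B5 = {0, 1, 3, 6}
Tree: B1–B2, B2–B3, B3–B4, B4–B5
Each bag holds 4 vertices, so the decomposition has width 3, which upper-bounds the treewidth. For the lower bound: the 4 vertex sets {2,3}, {6,7}, {0}, {5} are disjoint, each induces a connected subgraph, and every pair is joined by at least one edge of G. Contracting each set to a single vertex therefore yields K_{4} as a minor, and since treewidth is minor-monotone, tw(G) ≥ tw(K_{4}) = 3. Combining the bounds, tw(G) = 3.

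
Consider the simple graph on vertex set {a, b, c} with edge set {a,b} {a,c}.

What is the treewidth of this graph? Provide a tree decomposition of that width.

Each bag holds 2 vertices, so the decomposition has width 1, which upper-bounds the treewidth. Since G has at least one edge (e.g. b–a), it is not an edgeless graph, so tw(G) ≥ 1. Combining the bounds, tw(G) = 1.

Treewidth 1.
One optimal decomposition is:
Bags: B1 = {a, b}  B2 = {a, c}
Tree: B1–B2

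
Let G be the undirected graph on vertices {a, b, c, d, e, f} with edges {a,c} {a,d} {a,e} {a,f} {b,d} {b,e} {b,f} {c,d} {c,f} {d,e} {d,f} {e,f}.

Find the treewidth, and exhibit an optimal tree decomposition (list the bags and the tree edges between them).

The largest bag has 4 vertices, giving width 3; this decomposition certifies tw(G) ≤ 3. Conversely, {a, d, e, f} is a clique of size 4, and the vertices of any clique must share a bag in every tree decomposition; so some bag has ≥ 4 vertices and tw(G) ≥ 3. The upper and lower bounds meet at 3, so that is the treewidth.

Treewidth 3.
One such decomposition:
Bags: B1 = {b, d, e, f}  B2 = {a, d, e, f}  B3 = {a, c, d, f}
Tree: B1–B2, B2–B3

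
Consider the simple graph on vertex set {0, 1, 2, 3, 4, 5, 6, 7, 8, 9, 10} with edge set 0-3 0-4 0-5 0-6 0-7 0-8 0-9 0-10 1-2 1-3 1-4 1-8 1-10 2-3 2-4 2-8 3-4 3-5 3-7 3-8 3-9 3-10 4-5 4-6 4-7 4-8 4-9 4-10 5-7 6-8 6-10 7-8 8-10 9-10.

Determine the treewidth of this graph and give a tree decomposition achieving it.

Treewidth 4.
One such decomposition:
Bags: B1 = {0, 3, 4, 5, 7}  B2 = {0, 3, 4, 7, 8}  B3 = {0, 3, 4, 8, 10}  B4 = {0, 4, 6, 8, 10}  B5 = {0, 3, 4, 9, 10}  B6 = {1, 3, 4, 8, 10}  B7 = {1, 2, 3, 4, 8}
Tree: B1–B2, B2–B3, B3–B4, B3–B5, B3–B6, B6–B7

Every bag has size at most 5, so the width is 5 − 1 = 4 and tw(G) ≤ 4. For the lower bound, the 5 vertices {0, 3, 4, 9, 10} are pairwise adjacent, and any tree decomposition puts a clique entirely inside one bag — forcing width ≥ 4. Combining the bounds, tw(G) = 4.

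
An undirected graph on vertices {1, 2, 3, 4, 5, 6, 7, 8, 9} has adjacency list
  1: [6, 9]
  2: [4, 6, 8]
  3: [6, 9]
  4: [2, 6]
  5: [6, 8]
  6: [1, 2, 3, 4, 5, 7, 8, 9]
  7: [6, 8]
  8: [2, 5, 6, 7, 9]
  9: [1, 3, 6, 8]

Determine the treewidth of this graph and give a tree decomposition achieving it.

The largest bag has 3 vertices, giving width 2; this decomposition certifies tw(G) ≤ 2. For the lower bound, the 3 vertices {6, 8, 9} are pairwise adjacent, and any tree decomposition puts a clique entirely inside one bag — forcing width ≥ 2. The upper and lower bounds meet at 2, so that is the treewidth.

Treewidth 2.
Bags: B1 = {6, 8, 9}  B2 = {6, 7, 8}  B3 = {2, 6, 8}  B4 = {5, 6, 8}  B5 = {1, 6, 9}  B6 = {3, 6, 9}  B7 = {2, 4, 6}
Tree: B1–B2, B1–B3, B1–B4, B1–B5, B5–B6, B3–B7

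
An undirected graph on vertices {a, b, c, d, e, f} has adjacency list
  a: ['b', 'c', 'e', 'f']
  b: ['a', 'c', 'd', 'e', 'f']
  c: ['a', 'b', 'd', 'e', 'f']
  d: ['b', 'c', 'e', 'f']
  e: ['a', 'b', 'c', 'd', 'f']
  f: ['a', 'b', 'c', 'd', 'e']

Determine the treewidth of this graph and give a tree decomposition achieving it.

The largest bag has 5 vertices, giving width 4; this decomposition certifies tw(G) ≤ 4. For the lower bound, the 5 vertices {b, c, d, e, f} are pairwise adjacent, and any tree decomposition puts a clique entirely inside one bag — forcing width ≥ 4. The upper and lower bounds meet at 4, so that is the treewidth.

Treewidth 4.
One optimal decomposition is:
Bags: B1 = {a, b, c, e, f}  B2 = {b, c, d, e, f}
Tree: B1–B2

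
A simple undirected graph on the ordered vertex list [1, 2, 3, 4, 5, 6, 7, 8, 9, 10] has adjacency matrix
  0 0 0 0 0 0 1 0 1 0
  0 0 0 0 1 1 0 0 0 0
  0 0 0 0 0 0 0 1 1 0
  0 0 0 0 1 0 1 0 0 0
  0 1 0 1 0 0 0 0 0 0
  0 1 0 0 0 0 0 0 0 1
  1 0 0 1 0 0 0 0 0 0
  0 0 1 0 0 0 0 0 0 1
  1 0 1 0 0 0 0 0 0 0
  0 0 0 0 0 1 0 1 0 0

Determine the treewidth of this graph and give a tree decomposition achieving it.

Treewidth 2.
One such decomposition:
Bags: B1 = {1, 3, 9}  B2 = {1, 3, 8}  B3 = {1, 8, 10}  B4 = {1, 6, 10}  B5 = {1, 2, 6}  B6 = {1, 2, 5}  B7 = {1, 4, 5}  B8 = {1, 4, 7}
Tree: B1–B2, B2–B3, B3–B4, B4–B5, B5–B6, B6–B7, B7–B8

Each bag holds 3 vertices, so the decomposition has width 2, which upper-bounds the treewidth. The edges 1–9–3–8–10–6–2–5–4–7–1 form a cycle, so G is not a tree and its treewidth is at least 2. Combining the bounds, tw(G) = 2.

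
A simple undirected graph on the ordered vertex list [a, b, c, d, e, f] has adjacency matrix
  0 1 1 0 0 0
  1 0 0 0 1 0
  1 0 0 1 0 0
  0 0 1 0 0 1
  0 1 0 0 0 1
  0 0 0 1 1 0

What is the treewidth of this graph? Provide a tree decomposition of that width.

Treewidth 2.
One such decomposition:
Bags: B1 = {d, e, f}  B2 = {c, d, e}  B3 = {a, c, e}  B4 = {a, b, e}
Tree: B1–B2, B2–B3, B3–B4

Each bag holds 3 vertices, so the decomposition has width 2, which upper-bounds the treewidth. Since e–f–d–c–a–b–e is a cycle in G, G is not acyclic. Forests are exactly the graphs of treewidth ≤ 1, so tw(G) ≥ 2. The upper and lower bounds meet at 2, so that is the treewidth.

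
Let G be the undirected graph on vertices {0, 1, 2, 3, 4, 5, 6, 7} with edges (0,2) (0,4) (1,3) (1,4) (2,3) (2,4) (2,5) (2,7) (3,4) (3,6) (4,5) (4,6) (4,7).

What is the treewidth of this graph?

2

A width-2 tree decomposition is:
Bags: B1 = {2, 4, 7}  B2 = {2, 3, 4}  B3 = {3, 4, 6}  B4 = {2, 4, 5}  B5 = {1, 3, 4}  B6 = {0, 2, 4}
Tree: B1–B2, B2–B3, B2–B4, B3–B5, B4–B6
Each bag holds 3 vertices, so the decomposition has width 2, which upper-bounds the treewidth. For the lower bound, the 3 vertices {1, 3, 4} are pairwise adjacent, and any tree decomposition puts a clique entirely inside one bag — forcing width ≥ 2. The upper and lower bounds meet at 2, so that is the treewidth.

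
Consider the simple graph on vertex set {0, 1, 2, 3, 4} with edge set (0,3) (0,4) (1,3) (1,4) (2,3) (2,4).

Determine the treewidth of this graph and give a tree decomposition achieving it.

Treewidth 2.
One such decomposition:
Bags: B1 = {1, 3, 4}  B2 = {0, 3, 4}  B3 = {2, 3, 4}
Tree: B1–B2, B2–B3

Each bag holds 3 vertices, so the decomposition has width 2, which upper-bounds the treewidth. The edges 1–4–0–3–1 form a cycle, so G is not a tree and its treewidth is at least 2. Combining the bounds, tw(G) = 2.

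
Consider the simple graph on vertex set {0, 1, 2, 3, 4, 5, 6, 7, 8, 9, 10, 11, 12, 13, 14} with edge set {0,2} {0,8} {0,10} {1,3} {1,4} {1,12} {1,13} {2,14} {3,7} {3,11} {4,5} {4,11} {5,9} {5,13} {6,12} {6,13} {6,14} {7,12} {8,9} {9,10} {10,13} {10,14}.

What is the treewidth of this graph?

A width-3 tree decomposition is:
Bags: B1 = {3, 4, 7, 11}  B2 = {1, 3, 4, 7}  B3 = {1, 4, 7, 12}  B4 = {1, 4, 5, 12}  B5 = {1, 5, 12, 13}  B6 = {5, 6, 12, 13}  B7 = {5, 6, 9, 13}  B8 = {6, 9, 10, 13}  B9 = {6, 9, 10, 14}  B10 = {8, 9, 10, 14}  B11 = {0, 8, 10, 14}  B12 = {0, 2, 8, 14}
Tree: B1–B2, B2–B3, B3–B4, B4–B5, B5–B6, B6–B7, B7–B8, B8–B9, B9–B10, B10–B11, B11–B12
Each bag holds 4 vertices, so the decomposition has width 3, which upper-bounds the treewidth. For the lower bound: the 4 vertex sets {3,7,11}, {4}, {1}, {5,6,12,13} are disjoint, each induces a connected subgraph, and every pair is joined by at least one edge of G. Contracting each set to a single vertex therefore yields K_{4} as a minor, and since treewidth is minor-monotone, tw(G) ≥ tw(K_{4}) = 3. Hence tw(G) = 3 exactly.

3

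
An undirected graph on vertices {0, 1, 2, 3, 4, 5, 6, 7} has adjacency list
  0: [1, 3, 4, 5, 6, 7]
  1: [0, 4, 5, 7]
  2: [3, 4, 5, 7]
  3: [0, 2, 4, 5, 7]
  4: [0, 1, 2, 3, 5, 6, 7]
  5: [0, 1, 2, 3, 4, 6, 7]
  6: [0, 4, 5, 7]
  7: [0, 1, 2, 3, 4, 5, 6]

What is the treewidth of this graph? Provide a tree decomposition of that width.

Each bag holds 5 vertices, so the decomposition has width 4, which upper-bounds the treewidth. On the other hand G contains the 5-clique {0, 1, 4, 5, 7}. A clique must lie in a single bag of any decomposition, so no decomposition can have width below 4. The upper and lower bounds meet at 4, so that is the treewidth.

Treewidth 4.
One such decomposition:
Bags: B1 = {0, 1, 4, 5, 7}  B2 = {0, 4, 5, 6, 7}  B3 = {0, 3, 4, 5, 7}  B4 = {2, 3, 4, 5, 7}
Tree: B1–B2, B2–B3, B3–B4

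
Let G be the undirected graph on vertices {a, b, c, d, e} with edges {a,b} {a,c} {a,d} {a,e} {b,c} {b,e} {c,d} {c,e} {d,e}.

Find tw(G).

A width-3 tree decomposition is:
Bags: B1 = {a, b, c, e}  B2 = {a, c, d, e}
Tree: B1–B2
Every bag has size at most 4, so the width is 4 − 1 = 3 and tw(G) ≤ 3. Conversely, {a, c, d, e} is a clique of size 4, and the vertices of any clique must share a bag in every tree decomposition; so some bag has ≥ 4 vertices and tw(G) ≥ 3. Combining the bounds, tw(G) = 3.

3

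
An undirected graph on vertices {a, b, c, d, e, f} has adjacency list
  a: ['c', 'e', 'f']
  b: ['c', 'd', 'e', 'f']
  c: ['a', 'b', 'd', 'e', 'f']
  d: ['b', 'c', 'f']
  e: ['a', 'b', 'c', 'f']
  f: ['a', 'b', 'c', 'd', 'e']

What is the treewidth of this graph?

3

A width-3 tree decomposition is:
Bags: B1 = {b, c, d, f}  B2 = {b, c, e, f}  B3 = {a, c, e, f}
Tree: B1–B2, B2–B3
Every bag has size at most 4, so the width is 4 − 1 = 3 and tw(G) ≤ 3. On the other hand G contains the 4-clique {b, c, d, f}. A clique must lie in a single bag of any decomposition, so no decomposition can have width below 3. Combining the bounds, tw(G) = 3.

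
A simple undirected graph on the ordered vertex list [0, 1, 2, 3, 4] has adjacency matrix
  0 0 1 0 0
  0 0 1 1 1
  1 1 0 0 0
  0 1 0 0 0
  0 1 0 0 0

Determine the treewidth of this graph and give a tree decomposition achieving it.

Each bag holds 2 vertices, so the decomposition has width 1, which upper-bounds the treewidth. Any graph with an edge has treewidth ≥ 1, and G has the edge 4–1. Therefore the treewidth is 1.

Treewidth 1.
One optimal decomposition is:
Bags: B1 = {1, 4}  B2 = {1, 3}  B3 = {1, 2}  B4 = {0, 2}
Tree: B1–B2, B1–B3, B3–B4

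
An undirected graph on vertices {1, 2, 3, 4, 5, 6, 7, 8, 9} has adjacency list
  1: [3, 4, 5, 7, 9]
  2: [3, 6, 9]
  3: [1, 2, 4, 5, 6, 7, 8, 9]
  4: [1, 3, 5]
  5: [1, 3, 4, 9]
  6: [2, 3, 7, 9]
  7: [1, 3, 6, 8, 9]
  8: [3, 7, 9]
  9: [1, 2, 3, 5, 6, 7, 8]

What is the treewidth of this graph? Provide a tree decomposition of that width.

Every bag has size at most 4, so the width is 4 − 1 = 3 and tw(G) ≤ 3. On the other hand G contains the 4-clique {2, 3, 6, 9}. A clique must lie in a single bag of any decomposition, so no decomposition can have width below 3. Hence tw(G) = 3 exactly.

Treewidth 3.
One such decomposition:
Bags: B1 = {3, 7, 8, 9}  B2 = {1, 3, 7, 9}  B3 = {3, 6, 7, 9}  B4 = {2, 3, 6, 9}  B5 = {1, 3, 5, 9}  B6 = {1, 3, 4, 5}
Tree: B1–B2, B1–B3, B3–B4, B2–B5, B5–B6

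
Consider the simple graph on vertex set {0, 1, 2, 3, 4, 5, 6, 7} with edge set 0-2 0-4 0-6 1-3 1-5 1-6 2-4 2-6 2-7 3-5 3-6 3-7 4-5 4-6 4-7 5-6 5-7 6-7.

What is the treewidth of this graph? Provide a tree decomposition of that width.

Treewidth 3.
Bags: B1 = {4, 5, 6, 7}  B2 = {2, 4, 6, 7}  B3 = {3, 5, 6, 7}  B4 = {0, 2, 4, 6}  B5 = {1, 3, 5, 6}
Tree: B1–B2, B1–B3, B2–B4, B3–B5

The largest bag has 4 vertices, giving width 3; this decomposition certifies tw(G) ≤ 3. Conversely, {1, 3, 5, 6} is a clique of size 4, and the vertices of any clique must share a bag in every tree decomposition; so some bag has ≥ 4 vertices and tw(G) ≥ 3. Therefore the treewidth is 3.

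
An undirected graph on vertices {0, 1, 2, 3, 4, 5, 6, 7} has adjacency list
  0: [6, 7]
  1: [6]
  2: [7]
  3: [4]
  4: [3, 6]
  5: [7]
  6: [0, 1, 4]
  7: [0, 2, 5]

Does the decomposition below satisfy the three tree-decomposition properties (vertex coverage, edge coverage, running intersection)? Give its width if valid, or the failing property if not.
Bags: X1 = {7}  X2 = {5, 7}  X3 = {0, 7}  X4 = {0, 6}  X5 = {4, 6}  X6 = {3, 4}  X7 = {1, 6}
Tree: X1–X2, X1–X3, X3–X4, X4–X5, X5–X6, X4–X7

No — vertex 2 appears in no bag.

A tree decomposition must satisfy three properties: every vertex lies in some bag; for every edge, both endpoints lie together in some bag; and for every vertex, the bags containing it form a connected subtree. Here vertex 2 appears in no bag, so the decomposition is invalid.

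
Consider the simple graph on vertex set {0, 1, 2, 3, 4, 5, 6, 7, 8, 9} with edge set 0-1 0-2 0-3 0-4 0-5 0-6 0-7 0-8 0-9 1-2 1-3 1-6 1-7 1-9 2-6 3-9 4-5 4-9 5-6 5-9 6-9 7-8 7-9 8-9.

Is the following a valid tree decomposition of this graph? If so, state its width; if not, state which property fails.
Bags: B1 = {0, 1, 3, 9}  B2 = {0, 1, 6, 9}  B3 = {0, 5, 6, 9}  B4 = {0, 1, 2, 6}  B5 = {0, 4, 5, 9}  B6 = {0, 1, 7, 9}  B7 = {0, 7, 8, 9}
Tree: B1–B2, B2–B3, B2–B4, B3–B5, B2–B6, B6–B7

Every vertex of G appears in some bag (union = {0, 1, 2, 3, 4, 5, 6, 7, 8, 9}); every edge is covered by a bag; and for each vertex v the set of bags containing v is connected in the bag tree. The decomposition is therefore valid. The largest bag has 4 vertices, so the width is 3.

Yes; width 3.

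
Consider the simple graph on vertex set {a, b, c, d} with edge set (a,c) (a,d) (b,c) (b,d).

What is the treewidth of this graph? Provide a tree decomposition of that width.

Treewidth 2.
Bags: B1 = {a, b, c}  B2 = {a, b, d}
Tree: B1–B2

Every bag has size at most 3, so the width is 3 − 1 = 2 and tw(G) ≤ 2. Since a–c–b–d–a is a cycle in G, G is not acyclic. Forests are exactly the graphs of treewidth ≤ 1, so tw(G) ≥ 2. The upper and lower bounds meet at 2, so that is the treewidth.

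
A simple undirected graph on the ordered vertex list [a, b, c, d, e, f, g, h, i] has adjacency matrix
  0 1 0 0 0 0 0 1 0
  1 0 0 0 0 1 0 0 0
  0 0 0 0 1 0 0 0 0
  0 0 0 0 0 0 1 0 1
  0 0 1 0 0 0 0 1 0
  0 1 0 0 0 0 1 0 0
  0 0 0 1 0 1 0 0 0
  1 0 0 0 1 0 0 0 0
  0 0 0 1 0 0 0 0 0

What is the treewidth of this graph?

A width-1 tree decomposition is:
Bags: B1 = {d, i}  B2 = {d, g}  B3 = {f, g}  B4 = {b, f}  B5 = {a, b}  B6 = {a, h}  B7 = {e, h}  B8 = {c, e}
Tree: B1–B2, B2–B3, B3–B4, B4–B5, B5–B6, B6–B7, B7–B8
Each bag holds 2 vertices, so the decomposition has width 1, which upper-bounds the treewidth. Since G has at least one edge (e.g. i–d), it is not an edgeless graph, so tw(G) ≥ 1. The upper and lower bounds meet at 1, so that is the treewidth.

1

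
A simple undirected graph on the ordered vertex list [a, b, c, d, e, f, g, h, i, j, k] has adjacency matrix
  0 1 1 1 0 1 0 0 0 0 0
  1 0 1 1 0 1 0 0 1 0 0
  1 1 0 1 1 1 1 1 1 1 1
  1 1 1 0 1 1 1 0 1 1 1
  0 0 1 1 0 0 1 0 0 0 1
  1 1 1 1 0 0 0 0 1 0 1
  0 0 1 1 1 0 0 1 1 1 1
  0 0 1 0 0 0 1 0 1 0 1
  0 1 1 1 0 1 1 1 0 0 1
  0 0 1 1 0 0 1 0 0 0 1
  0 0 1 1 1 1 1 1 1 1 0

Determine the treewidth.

4

A width-4 tree decomposition is:
Bags: B1 = {c, d, g, j, k}  B2 = {c, d, g, i, k}  B3 = {c, d, f, i, k}  B4 = {b, c, d, f, i}  B5 = {c, d, e, g, k}  B6 = {a, b, c, d, f}  B7 = {c, g, h, i, k}
Tree: B1–B2, B2–B3, B3–B4, B1–B5, B4–B6, B2–B7
Every bag has size at most 5, so the width is 5 − 1 = 4 and tw(G) ≤ 4. On the other hand G contains the 5-clique {a, b, c, d, f}. A clique must lie in a single bag of any decomposition, so no decomposition can have width below 4. Combining the bounds, tw(G) = 4.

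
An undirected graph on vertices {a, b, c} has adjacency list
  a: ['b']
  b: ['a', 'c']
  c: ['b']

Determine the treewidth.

1

A width-1 tree decomposition is:
Bags: B1 = {b, c}  B2 = {a, b}
Tree: B1–B2
The largest bag has 2 vertices, giving width 1; this decomposition certifies tw(G) ≤ 1. Since G has at least one edge (e.g. b–c), it is not an edgeless graph, so tw(G) ≥ 1. The upper and lower bounds meet at 1, so that is the treewidth.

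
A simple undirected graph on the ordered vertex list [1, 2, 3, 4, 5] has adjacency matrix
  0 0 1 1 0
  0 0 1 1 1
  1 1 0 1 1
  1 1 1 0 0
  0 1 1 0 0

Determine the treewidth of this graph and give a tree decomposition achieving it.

Treewidth 2.
One such decomposition:
Bags: B1 = {2, 3, 4}  B2 = {2, 3, 5}  B3 = {1, 3, 4}
Tree: B1–B2, B1–B3

The largest bag has 3 vertices, giving width 2; this decomposition certifies tw(G) ≤ 2. For the lower bound, the 3 vertices {1, 3, 4} are pairwise adjacent, and any tree decomposition puts a clique entirely inside one bag — forcing width ≥ 2. Hence tw(G) = 2 exactly.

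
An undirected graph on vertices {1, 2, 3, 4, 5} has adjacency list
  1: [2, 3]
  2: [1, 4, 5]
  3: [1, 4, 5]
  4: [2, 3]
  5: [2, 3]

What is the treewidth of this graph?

A width-2 tree decomposition is:
Bags: B1 = {2, 3, 5}  B2 = {2, 3, 4}  B3 = {1, 2, 3}
Tree: B1–B2, B2–B3
The largest bag has 3 vertices, giving width 2; this decomposition certifies tw(G) ≤ 2. Since 5–3–4–2–5 is a cycle in G, G is not acyclic. Forests are exactly the graphs of treewidth ≤ 1, so tw(G) ≥ 2. Combining the bounds, tw(G) = 2.

2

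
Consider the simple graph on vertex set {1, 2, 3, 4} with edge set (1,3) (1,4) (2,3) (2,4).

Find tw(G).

2

A width-2 tree decomposition is:
Bags: B1 = {2, 3, 4}  B2 = {1, 3, 4}
Tree: B1–B2
Each bag holds 3 vertices, so the decomposition has width 2, which upper-bounds the treewidth. The edges 4–2–3–1–4 form a cycle, so G is not a tree and its treewidth is at least 2. Therefore the treewidth is 2.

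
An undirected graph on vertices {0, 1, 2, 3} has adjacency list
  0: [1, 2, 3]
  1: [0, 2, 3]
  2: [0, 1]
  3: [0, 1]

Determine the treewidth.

A width-2 tree decomposition is:
Bags: B1 = {0, 1, 2}  B2 = {0, 1, 3}
Tree: B1–B2
Every bag has size at most 3, so the width is 3 − 1 = 2 and tw(G) ≤ 2. Conversely, {0, 1, 2} is a clique of size 3, and the vertices of any clique must share a bag in every tree decomposition; so some bag has ≥ 3 vertices and tw(G) ≥ 2. Therefore the treewidth is 2.

2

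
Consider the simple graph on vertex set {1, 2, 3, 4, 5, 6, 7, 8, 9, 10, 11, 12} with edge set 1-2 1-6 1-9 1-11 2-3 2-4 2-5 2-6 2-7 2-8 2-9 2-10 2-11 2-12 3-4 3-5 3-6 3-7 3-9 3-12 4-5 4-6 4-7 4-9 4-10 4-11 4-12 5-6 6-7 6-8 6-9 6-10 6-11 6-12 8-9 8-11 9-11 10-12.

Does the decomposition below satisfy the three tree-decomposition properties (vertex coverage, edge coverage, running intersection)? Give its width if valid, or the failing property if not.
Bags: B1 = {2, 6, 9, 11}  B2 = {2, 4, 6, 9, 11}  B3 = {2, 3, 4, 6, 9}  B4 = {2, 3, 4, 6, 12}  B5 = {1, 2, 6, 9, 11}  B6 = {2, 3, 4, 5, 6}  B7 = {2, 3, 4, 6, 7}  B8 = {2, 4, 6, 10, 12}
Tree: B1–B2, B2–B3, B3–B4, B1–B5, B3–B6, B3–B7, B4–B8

No — vertex 8 appears in no bag.

A tree decomposition must satisfy three properties: every vertex lies in some bag; for every edge, both endpoints lie together in some bag; and for every vertex, the bags containing it form a connected subtree. Here vertex 8 appears in no bag, so the decomposition is invalid.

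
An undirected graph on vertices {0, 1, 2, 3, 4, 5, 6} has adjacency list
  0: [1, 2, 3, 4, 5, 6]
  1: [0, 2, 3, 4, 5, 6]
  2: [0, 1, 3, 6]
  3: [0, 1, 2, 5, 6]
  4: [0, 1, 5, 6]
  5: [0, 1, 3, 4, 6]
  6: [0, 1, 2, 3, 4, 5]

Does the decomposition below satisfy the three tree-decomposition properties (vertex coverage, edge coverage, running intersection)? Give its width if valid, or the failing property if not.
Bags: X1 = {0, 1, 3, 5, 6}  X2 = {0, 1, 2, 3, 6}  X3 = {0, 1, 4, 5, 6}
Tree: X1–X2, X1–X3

Every vertex of G appears in some bag (union = {0, 1, 2, 3, 4, 5, 6}); every edge is covered by a bag; and for each vertex v the set of bags containing v is connected in the bag tree. The decomposition is therefore valid. The largest bag has 5 vertices, so the width is 4.

Yes; width 4.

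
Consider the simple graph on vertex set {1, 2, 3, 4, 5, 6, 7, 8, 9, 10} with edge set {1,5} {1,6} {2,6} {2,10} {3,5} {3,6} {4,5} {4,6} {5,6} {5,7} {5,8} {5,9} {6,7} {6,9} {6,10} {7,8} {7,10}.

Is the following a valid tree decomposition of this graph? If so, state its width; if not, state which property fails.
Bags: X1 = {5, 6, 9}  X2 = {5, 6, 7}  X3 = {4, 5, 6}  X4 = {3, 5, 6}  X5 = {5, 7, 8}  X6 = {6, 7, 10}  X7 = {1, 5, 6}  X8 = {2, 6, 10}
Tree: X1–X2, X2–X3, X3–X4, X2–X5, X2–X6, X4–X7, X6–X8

Yes; width 2.

Every vertex of G appears in some bag (union = {1, 2, 3, 4, 5, 6, 7, 8, 9, 10}); every edge is covered by a bag; and for each vertex v the set of bags containing v is connected in the bag tree. The decomposition is therefore valid. The largest bag has 3 vertices, so the width is 2.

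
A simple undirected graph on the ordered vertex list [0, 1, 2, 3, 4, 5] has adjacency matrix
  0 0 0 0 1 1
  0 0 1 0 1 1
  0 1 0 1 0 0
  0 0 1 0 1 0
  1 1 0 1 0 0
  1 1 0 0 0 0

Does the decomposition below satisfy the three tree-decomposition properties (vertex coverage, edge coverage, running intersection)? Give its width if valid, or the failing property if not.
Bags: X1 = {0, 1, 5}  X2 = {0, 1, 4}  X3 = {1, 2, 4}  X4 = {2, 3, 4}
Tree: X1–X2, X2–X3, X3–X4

Yes; width 2.

Vertex coverage: the bags together contain {0, 1, 2, 3, 4, 5}, the full vertex set. Edge coverage: each edge of G has both endpoints in at least one bag. Running intersection: for every vertex, the bags containing it form a connected subtree. All three properties hold, so this is a valid tree decomposition of width max|bag| − 1 = 2, and hence tw(G) ≤ 2.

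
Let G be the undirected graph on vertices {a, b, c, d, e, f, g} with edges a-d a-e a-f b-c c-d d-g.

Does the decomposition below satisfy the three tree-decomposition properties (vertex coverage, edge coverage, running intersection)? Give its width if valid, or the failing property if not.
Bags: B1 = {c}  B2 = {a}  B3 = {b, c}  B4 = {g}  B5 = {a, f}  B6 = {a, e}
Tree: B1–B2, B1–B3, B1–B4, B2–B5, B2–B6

A tree decomposition must satisfy three properties: every vertex lies in some bag; for every edge, both endpoints lie together in some bag; and for every vertex, the bags containing it form a connected subtree. Here vertex d appears in no bag, so the decomposition is invalid.

No — vertex d appears in no bag.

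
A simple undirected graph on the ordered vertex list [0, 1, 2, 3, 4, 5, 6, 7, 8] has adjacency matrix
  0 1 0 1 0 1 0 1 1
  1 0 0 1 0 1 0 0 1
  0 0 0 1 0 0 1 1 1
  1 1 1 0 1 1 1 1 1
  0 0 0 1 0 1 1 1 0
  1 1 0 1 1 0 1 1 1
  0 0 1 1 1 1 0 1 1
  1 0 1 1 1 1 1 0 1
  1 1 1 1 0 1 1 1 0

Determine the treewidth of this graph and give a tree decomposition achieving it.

Treewidth 4.
Bags: B1 = {3, 5, 6, 7, 8}  B2 = {3, 4, 5, 6, 7}  B3 = {0, 3, 5, 7, 8}  B4 = {2, 3, 6, 7, 8}  B5 = {0, 1, 3, 5, 8}
Tree: B1–B2, B1–B3, B1–B4, B3–B5

Each bag holds 5 vertices, so the decomposition has width 4, which upper-bounds the treewidth. Conversely, {2, 3, 6, 7, 8} is a clique of size 5, and the vertices of any clique must share a bag in every tree decomposition; so some bag has ≥ 5 vertices and tw(G) ≥ 4. Combining the bounds, tw(G) = 4.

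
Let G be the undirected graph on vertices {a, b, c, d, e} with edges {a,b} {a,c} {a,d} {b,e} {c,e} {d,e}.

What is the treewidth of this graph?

A width-2 tree decomposition is:
Bags: B1 = {a, c, e}  B2 = {a, b, e}  B3 = {a, d, e}
Tree: B1–B2, B2–B3
Every bag has size at most 3, so the width is 3 − 1 = 2 and tw(G) ≤ 2. The edges c–a–b–e–c form a cycle, so G is not a tree and its treewidth is at least 2. Hence tw(G) = 2 exactly.

2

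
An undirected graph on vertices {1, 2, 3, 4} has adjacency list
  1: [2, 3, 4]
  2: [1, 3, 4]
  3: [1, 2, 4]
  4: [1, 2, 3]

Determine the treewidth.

3

A width-3 tree decomposition is:
Bags: B1 = {1, 2, 3, 4}
Tree: (single bag)
With just one bag of size 4, the width is 4 − 1 = 3, so tw(G) ≤ 3. For the lower bound, the 4 vertices {1, 2, 3, 4} are pairwise adjacent, and any tree decomposition puts a clique entirely inside one bag — forcing width ≥ 3. Therefore the treewidth is 3.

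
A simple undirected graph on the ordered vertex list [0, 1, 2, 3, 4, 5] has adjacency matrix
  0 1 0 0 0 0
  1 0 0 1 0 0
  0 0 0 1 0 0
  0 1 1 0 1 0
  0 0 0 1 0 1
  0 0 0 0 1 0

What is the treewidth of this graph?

1

A width-1 tree decomposition is:
Bags: B1 = {4, 5}  B2 = {3, 4}  B3 = {1, 3}  B4 = {2, 3}  B5 = {0, 1}
Tree: B1–B2, B2–B3, B3–B4, B3–B5
Each bag holds 2 vertices, so the decomposition has width 1, which upper-bounds the treewidth. Any graph with an edge has treewidth ≥ 1, and G has the edge 4–5. The upper and lower bounds meet at 1, so that is the treewidth.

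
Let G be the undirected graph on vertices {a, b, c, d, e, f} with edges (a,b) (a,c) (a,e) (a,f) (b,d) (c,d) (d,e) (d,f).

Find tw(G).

A width-2 tree decomposition is:
Bags: B1 = {a, c, d}  B2 = {a, d, e}  B3 = {a, d, f}  B4 = {a, b, d}
Tree: B1–B2, B2–B3, B3–B4
The largest bag has 3 vertices, giving width 2; this decomposition certifies tw(G) ≤ 2. Since d–c–a–e–d is a cycle in G, G is not acyclic. Forests are exactly the graphs of treewidth ≤ 1, so tw(G) ≥ 2. Hence tw(G) = 2 exactly.

2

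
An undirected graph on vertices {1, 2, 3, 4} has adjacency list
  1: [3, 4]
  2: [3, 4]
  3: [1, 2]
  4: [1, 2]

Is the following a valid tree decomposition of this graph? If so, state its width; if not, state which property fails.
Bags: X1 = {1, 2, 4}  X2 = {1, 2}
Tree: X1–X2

A tree decomposition must satisfy three properties: every vertex lies in some bag; for every edge, both endpoints lie together in some bag; and for every vertex, the bags containing it form a connected subtree. Here vertex 3 appears in no bag, so the decomposition is invalid.

No — vertex 3 appears in no bag.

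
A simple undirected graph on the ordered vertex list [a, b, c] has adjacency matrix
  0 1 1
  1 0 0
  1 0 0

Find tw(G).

1

A width-1 tree decomposition is:
Bags: B1 = {a, b}  B2 = {a, c}
Tree: B1–B2
The largest bag has 2 vertices, giving width 1; this decomposition certifies tw(G) ≤ 1. Since G has at least one edge (e.g. a–b), it is not an edgeless graph, so tw(G) ≥ 1. The upper and lower bounds meet at 1, so that is the treewidth.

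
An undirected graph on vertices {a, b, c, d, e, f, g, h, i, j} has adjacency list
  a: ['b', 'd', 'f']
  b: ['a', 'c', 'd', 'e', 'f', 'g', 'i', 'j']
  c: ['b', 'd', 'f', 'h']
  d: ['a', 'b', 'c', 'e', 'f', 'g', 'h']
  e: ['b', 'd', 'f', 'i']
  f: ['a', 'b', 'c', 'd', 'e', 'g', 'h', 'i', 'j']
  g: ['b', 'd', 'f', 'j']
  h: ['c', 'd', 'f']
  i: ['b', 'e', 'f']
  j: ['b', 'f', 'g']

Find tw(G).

A width-3 tree decomposition is:
Bags: B1 = {b, d, f, g}  B2 = {b, d, e, f}  B3 = {b, c, d, f}  B4 = {b, f, g, j}  B5 = {a, b, d, f}  B6 = {c, d, f, h}  B7 = {b, e, f, i}
Tree: B1–B2, B1–B3, B1–B4, B3–B5, B3–B6, B2–B7
The largest bag has 4 vertices, giving width 3; this decomposition certifies tw(G) ≤ 3. Conversely, {c, d, f, h} is a clique of size 4, and the vertices of any clique must share a bag in every tree decomposition; so some bag has ≥ 4 vertices and tw(G) ≥ 3. Hence tw(G) = 3 exactly.

3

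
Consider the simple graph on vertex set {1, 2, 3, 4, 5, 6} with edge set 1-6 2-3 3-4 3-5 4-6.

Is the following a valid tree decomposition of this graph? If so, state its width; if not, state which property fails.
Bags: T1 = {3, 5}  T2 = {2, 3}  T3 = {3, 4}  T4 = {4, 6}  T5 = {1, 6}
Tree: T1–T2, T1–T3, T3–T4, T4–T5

Yes; width 1.

Vertex coverage: the bags together contain {1, 2, 3, 4, 5, 6}, the full vertex set. Edge coverage: each edge of G has both endpoints in at least one bag. Running intersection: for every vertex, the bags containing it form a connected subtree. All three properties hold, so this is a valid tree decomposition of width max|bag| − 1 = 1, and hence tw(G) ≤ 1.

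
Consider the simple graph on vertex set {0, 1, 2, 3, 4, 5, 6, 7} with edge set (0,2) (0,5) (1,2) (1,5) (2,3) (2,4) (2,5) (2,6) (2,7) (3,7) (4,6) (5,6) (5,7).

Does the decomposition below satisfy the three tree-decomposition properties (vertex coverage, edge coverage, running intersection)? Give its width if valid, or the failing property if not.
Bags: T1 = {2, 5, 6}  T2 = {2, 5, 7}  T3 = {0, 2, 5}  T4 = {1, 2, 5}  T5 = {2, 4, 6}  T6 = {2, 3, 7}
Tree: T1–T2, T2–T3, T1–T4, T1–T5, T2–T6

Vertex coverage: the bags together contain {0, 1, 2, 3, 4, 5, 6, 7}, the full vertex set. Edge coverage: each edge of G has both endpoints in at least one bag. Running intersection: for every vertex, the bags containing it form a connected subtree. All three properties hold, so this is a valid tree decomposition of width max|bag| − 1 = 2, and hence tw(G) ≤ 2.

Yes; width 2.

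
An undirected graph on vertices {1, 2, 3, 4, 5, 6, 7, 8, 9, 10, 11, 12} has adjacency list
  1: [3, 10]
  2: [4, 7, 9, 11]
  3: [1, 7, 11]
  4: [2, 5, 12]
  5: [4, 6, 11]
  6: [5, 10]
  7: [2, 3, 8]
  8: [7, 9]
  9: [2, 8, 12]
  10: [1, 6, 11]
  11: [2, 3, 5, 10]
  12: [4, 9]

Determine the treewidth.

3

A width-3 tree decomposition is:
Bags: B1 = {1, 5, 6, 10}  B2 = {1, 5, 10, 11}  B3 = {1, 3, 5, 11}  B4 = {3, 4, 5, 11}  B5 = {2, 3, 4, 11}  B6 = {2, 3, 4, 7}  B7 = {2, 4, 7, 12}  B8 = {2, 7, 9, 12}  B9 = {7, 8, 9, 12}
Tree: B1–B2, B2–B3, B3–B4, B4–B5, B5–B6, B6–B7, B7–B8, B8–B9
Every bag has size at most 4, so the width is 4 − 1 = 3 and tw(G) ≤ 3. For the lower bound: the 4 vertex sets {1,6,10}, {5}, {11}, {2,3,4,7} are disjoint, each induces a connected subgraph, and every pair is joined by at least one edge of G. Contracting each set to a single vertex therefore yields K_{4} as a minor, and since treewidth is minor-monotone, tw(G) ≥ tw(K_{4}) = 3. Hence tw(G) = 3 exactly.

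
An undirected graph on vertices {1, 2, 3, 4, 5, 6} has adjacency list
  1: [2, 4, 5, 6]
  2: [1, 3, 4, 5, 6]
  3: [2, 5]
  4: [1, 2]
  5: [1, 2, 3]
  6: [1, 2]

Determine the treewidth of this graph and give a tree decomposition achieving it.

Each bag holds 3 vertices, so the decomposition has width 2, which upper-bounds the treewidth. Conversely, {1, 2, 4} is a clique of size 3, and the vertices of any clique must share a bag in every tree decomposition; so some bag has ≥ 3 vertices and tw(G) ≥ 2. Therefore the treewidth is 2.

Treewidth 2.
Bags: B1 = {1, 2, 4}  B2 = {1, 2, 6}  B3 = {1, 2, 5}  B4 = {2, 3, 5}
Tree: B1–B2, B1–B3, B3–B4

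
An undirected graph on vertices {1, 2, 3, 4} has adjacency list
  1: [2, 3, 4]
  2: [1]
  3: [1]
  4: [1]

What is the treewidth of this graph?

1

A width-1 tree decomposition is:
Bags: B1 = {1, 3}  B2 = {1, 2}  B3 = {1, 4}
Tree: B1–B2, B1–B3
The largest bag has 2 vertices, giving width 1; this decomposition certifies tw(G) ≤ 1. G has an edge, so its treewidth is at least 1. Combining the bounds, tw(G) = 1.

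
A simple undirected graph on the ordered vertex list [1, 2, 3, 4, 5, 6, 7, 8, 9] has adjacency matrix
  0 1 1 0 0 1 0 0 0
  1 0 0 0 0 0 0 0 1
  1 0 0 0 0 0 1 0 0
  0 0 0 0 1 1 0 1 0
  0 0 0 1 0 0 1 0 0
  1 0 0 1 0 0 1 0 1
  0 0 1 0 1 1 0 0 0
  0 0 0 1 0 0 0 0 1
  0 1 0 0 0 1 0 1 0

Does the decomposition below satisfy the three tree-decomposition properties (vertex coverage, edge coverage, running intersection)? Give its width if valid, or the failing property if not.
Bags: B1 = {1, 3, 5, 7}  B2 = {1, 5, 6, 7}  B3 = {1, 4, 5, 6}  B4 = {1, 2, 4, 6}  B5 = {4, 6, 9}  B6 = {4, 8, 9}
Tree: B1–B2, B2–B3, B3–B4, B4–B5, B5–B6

A tree decomposition must satisfy three properties: every vertex lies in some bag; for every edge, both endpoints lie together in some bag; and for every vertex, the bags containing it form a connected subtree. Here edge (2,9) lies in no bag, so the decomposition is invalid.

No — edge (2,9) lies in no bag.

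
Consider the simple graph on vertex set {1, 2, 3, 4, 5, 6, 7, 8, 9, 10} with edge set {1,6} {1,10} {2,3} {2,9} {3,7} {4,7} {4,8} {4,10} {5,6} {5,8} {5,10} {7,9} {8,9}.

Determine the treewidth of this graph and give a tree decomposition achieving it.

Every bag has size at most 3, so the width is 3 − 1 = 2 and tw(G) ≤ 2. For the lower bound, G contains the cycle 6–1–10–5–6, so G is not a forest; only forests have treewidth ≤ 1, hence tw(G) ≥ 2. Therefore the treewidth is 2.

Treewidth 2.
One such decomposition:
Bags: B1 = {1, 5, 6}  B2 = {1, 5, 10}  B3 = {5, 8, 10}  B4 = {4, 8, 10}  B5 = {4, 8, 9}  B6 = {4, 7, 9}  B7 = {2, 7, 9}  B8 = {2, 3, 7}
Tree: B1–B2, B2–B3, B3–B4, B4–B5, B5–B6, B6–B7, B7–B8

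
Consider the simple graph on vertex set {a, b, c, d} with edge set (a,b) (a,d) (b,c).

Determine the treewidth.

A width-1 tree decomposition is:
Bags: B1 = {a, b}  B2 = {b, c}  B3 = {a, d}
Tree: B1–B2, B1–B3
Each bag holds 2 vertices, so the decomposition has width 1, which upper-bounds the treewidth. Since G has at least one edge (e.g. b–a), it is not an edgeless graph, so tw(G) ≥ 1. Therefore the treewidth is 1.

1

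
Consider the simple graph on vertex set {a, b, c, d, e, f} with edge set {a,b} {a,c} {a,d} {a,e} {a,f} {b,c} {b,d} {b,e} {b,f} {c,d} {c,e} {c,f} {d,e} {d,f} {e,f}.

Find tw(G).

A width-5 tree decomposition is:
Bags: B1 = {a, b, c, d, e, f}
Tree: (single bag)
With just one bag of size 6, the width is 6 − 1 = 5, so tw(G) ≤ 5. Conversely, {a, b, c, d, e, f} is a clique of size 6, and the vertices of any clique must share a bag in every tree decomposition; so some bag has ≥ 6 vertices and tw(G) ≥ 5. The upper and lower bounds meet at 5, so that is the treewidth.

5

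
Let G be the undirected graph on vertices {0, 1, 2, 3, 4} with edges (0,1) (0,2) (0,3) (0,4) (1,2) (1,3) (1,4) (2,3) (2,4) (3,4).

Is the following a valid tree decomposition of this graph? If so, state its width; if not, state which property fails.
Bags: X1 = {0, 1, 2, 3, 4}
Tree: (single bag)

Every vertex of G appears in some bag (union = {0, 1, 2, 3, 4}); every edge is covered by a bag; and for each vertex v the set of bags containing v is connected in the bag tree. The decomposition is therefore valid. The largest bag has 5 vertices, so the width is 4.

Yes; width 4.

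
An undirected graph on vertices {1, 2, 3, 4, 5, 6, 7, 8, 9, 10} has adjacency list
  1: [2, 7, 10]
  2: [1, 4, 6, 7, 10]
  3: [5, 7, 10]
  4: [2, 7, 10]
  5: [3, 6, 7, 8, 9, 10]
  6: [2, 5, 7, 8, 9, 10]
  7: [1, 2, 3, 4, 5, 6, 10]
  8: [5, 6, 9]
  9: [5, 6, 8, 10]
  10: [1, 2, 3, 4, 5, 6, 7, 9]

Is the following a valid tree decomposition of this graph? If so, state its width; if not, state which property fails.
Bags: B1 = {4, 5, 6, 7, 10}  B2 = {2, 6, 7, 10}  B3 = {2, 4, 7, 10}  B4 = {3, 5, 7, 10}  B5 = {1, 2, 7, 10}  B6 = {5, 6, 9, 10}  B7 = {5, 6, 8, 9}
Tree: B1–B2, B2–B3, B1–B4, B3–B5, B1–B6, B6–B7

No — bags containing vertex 4 are not connected in the tree.

A tree decomposition must satisfy three properties: every vertex lies in some bag; for every edge, both endpoints lie together in some bag; and for every vertex, the bags containing it form a connected subtree. Here bags containing vertex 4 are not connected in the tree, so the decomposition is invalid.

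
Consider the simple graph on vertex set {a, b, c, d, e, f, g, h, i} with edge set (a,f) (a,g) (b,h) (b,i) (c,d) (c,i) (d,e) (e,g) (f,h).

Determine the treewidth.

2

A width-2 tree decomposition is:
Bags: B1 = {a, f, g}  B2 = {e, f, g}  B3 = {d, e, f}  B4 = {c, d, f}  B5 = {c, f, i}  B6 = {b, f, i}  B7 = {b, f, h}
Tree: B1–B2, B2–B3, B3–B4, B4–B5, B5–B6, B6–B7
Each bag holds 3 vertices, so the decomposition has width 2, which upper-bounds the treewidth. The edges f–a–g–e–d–c–i–b–h–f form a cycle, so G is not a tree and its treewidth is at least 2. The upper and lower bounds meet at 2, so that is the treewidth.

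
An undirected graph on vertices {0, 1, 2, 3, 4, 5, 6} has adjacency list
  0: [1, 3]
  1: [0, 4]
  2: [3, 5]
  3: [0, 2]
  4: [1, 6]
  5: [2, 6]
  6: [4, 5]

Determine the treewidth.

2

A width-2 tree decomposition is:
Bags: B1 = {0, 1, 4}  B2 = {0, 3, 4}  B3 = {2, 3, 4}  B4 = {2, 4, 5}  B5 = {4, 5, 6}
Tree: B1–B2, B2–B3, B3–B4, B4–B5
Every bag has size at most 3, so the width is 3 − 1 = 2 and tw(G) ≤ 2. The edges 4–1–0–3–2–5–6–4 form a cycle, so G is not a tree and its treewidth is at least 2. Combining the bounds, tw(G) = 2.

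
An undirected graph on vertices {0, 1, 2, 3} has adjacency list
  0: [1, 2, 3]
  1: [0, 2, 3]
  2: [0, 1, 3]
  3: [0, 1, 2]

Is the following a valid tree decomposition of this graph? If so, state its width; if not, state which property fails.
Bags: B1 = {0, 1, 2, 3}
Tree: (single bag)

Every vertex of G appears in some bag (union = {0, 1, 2, 3}); every edge is covered by a bag; and for each vertex v the set of bags containing v is connected in the bag tree. The decomposition is therefore valid. The largest bag has 4 vertices, so the width is 3.

Yes; width 3.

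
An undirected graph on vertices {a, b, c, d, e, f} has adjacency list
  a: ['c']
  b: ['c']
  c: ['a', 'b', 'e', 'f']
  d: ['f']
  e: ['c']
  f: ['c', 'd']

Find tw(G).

A width-1 tree decomposition is:
Bags: B1 = {b, c}  B2 = {a, c}  B3 = {c, f}  B4 = {c, e}  B5 = {d, f}
Tree: B1–B2, B2–B3, B3–B4, B3–B5
Each bag holds 2 vertices, so the decomposition has width 1, which upper-bounds the treewidth. G has an edge, so its treewidth is at least 1. Combining the bounds, tw(G) = 1.

1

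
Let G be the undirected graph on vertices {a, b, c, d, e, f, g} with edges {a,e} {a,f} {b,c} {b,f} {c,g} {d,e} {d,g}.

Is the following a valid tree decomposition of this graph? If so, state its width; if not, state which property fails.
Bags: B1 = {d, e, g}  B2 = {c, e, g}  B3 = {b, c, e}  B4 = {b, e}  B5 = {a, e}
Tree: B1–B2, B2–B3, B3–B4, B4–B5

No — vertex f appears in no bag.

A tree decomposition must satisfy three properties: every vertex lies in some bag; for every edge, both endpoints lie together in some bag; and for every vertex, the bags containing it form a connected subtree. Here vertex f appears in no bag, so the decomposition is invalid.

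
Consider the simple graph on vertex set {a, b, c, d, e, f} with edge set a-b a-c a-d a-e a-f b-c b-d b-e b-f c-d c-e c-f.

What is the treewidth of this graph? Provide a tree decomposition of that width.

Each bag holds 4 vertices, so the decomposition has width 3, which upper-bounds the treewidth. On the other hand G contains the 4-clique {a, b, c, d}. A clique must lie in a single bag of any decomposition, so no decomposition can have width below 3. The upper and lower bounds meet at 3, so that is the treewidth.

Treewidth 3.
One such decomposition:
Bags: B1 = {a, b, c, e}  B2 = {a, b, c, d}  B3 = {a, b, c, f}
Tree: B1–B2, B2–B3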